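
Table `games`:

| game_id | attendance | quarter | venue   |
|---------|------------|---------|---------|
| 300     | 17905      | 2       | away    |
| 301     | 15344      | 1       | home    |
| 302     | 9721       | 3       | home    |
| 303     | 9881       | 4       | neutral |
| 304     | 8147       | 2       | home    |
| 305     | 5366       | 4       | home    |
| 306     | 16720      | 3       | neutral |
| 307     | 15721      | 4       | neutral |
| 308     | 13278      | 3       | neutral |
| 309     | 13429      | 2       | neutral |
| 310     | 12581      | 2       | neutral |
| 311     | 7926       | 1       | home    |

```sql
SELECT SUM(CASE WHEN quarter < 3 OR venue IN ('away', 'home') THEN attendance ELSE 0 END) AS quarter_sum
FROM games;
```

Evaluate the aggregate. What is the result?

game_id=300: ✓ → 17905
game_id=301: ✓ → 15344
game_id=302: ✓ → 9721
game_id=303: ✗
game_id=304: ✓ → 8147
game_id=305: ✓ → 5366
game_id=306: ✗
game_id=307: ✗
game_id=308: ✗
game_id=309: ✓ → 13429
game_id=310: ✓ → 12581
game_id=311: ✓ → 7926
quarter_sum = 17905 + 15344 + 9721 + 8147 + 5366 + 13429 + 12581 + 7926 = 90419

90419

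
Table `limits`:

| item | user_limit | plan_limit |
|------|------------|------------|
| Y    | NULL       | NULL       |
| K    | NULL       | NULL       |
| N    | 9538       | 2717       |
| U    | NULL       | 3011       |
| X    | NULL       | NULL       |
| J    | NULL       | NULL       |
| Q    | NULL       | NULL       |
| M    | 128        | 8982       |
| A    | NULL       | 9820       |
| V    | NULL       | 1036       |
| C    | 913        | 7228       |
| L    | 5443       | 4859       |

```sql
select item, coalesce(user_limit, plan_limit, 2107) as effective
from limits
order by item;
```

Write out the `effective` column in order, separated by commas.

9820, 913, 2107, 2107, 5443, 128, 9538, 2107, 3011, 1036, 2107, 2107

item=A: user_limit=NULL, plan_limit=9820 → 9820
item=C: user_limit=913 → 913
item=J: user_limit=NULL, plan_limit=NULL, → literal 2107 → 2107
item=K: user_limit=NULL, plan_limit=NULL, → literal 2107 → 2107
item=L: user_limit=5443 → 5443
item=M: user_limit=128 → 128
item=N: user_limit=9538 → 9538
item=Q: user_limit=NULL, plan_limit=NULL, → literal 2107 → 2107
item=U: user_limit=NULL, plan_limit=3011 → 3011
item=V: user_limit=NULL, plan_limit=1036 → 1036
item=X: user_limit=NULL, plan_limit=NULL, → literal 2107 → 2107
item=Y: user_limit=NULL, plan_limit=NULL, → literal 2107 → 2107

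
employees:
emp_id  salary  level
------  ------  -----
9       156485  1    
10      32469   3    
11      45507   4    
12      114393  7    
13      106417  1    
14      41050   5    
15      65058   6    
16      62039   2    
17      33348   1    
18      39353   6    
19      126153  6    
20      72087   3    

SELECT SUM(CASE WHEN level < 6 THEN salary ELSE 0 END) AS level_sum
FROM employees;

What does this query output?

emp_id=9: ✓ → 156485
emp_id=10: ✓ → 32469
emp_id=11: ✓ → 45507
emp_id=12: ✗
emp_id=13: ✓ → 106417
emp_id=14: ✓ → 41050
emp_id=15: ✗
emp_id=16: ✓ → 62039
emp_id=17: ✓ → 33348
emp_id=18: ✗
emp_id=19: ✗
emp_id=20: ✓ → 72087
level_sum = 156485 + 32469 + 45507 + 106417 + 41050 + 62039 + 33348 + 72087 = 549402

549402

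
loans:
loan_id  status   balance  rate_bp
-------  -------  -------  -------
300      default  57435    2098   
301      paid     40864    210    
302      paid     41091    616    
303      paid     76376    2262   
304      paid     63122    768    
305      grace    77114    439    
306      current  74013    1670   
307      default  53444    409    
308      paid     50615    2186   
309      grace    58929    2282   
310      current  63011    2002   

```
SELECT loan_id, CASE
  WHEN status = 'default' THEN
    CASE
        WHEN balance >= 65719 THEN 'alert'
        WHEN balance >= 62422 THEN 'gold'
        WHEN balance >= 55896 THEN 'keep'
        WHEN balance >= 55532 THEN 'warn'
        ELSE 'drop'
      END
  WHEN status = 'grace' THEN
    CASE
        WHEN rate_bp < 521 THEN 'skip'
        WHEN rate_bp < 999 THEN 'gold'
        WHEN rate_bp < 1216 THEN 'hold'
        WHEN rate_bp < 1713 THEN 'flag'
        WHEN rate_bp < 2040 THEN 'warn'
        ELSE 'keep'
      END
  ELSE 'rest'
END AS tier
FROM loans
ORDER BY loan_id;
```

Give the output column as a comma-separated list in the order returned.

loan_id=300: status='default' → inner[balance >= 55896] → keep
loan_id=301: status='paid' → outer ELSE → rest
loan_id=302: status='paid' → outer ELSE → rest
loan_id=303: status='paid' → outer ELSE → rest
loan_id=304: status='paid' → outer ELSE → rest
loan_id=305: status='grace' → inner[rate_bp < 521] → skip
loan_id=306: status='current' → outer ELSE → rest
loan_id=307: status='default' → inner[ELSE] → drop
loan_id=308: status='paid' → outer ELSE → rest
loan_id=309: status='grace' → inner[ELSE] → keep
loan_id=310: status='current' → outer ELSE → rest

keep, rest, rest, rest, rest, skip, rest, drop, rest, keep, rest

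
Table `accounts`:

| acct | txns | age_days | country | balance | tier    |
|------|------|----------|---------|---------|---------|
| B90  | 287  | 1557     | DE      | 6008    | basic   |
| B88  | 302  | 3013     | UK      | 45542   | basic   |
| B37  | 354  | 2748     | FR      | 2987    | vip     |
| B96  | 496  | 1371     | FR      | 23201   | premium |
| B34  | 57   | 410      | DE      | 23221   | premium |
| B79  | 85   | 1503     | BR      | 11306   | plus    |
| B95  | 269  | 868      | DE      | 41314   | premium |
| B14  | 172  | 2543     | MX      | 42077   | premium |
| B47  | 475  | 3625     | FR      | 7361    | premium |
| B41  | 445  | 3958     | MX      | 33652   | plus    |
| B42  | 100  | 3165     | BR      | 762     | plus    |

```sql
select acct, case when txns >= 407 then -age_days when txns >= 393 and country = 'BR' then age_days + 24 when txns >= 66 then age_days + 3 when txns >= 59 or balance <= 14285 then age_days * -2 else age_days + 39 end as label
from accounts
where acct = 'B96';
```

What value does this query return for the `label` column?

-1371

acct = B96: txns=496, age_days=1371, country=FR, balance=23201, tier=premium.
txns >= 407 → true → -1371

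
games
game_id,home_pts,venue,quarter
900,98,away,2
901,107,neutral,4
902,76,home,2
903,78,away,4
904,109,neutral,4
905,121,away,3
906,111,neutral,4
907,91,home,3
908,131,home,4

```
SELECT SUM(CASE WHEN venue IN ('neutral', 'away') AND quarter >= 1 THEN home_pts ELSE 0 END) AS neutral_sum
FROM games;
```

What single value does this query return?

624

game_id=900: ✓ → 98
game_id=901: ✓ → 107
game_id=902: ✗
game_id=903: ✓ → 78
game_id=904: ✓ → 109
game_id=905: ✓ → 121
game_id=906: ✓ → 111
game_id=907: ✗
game_id=908: ✗
neutral_sum = 98 + 107 + 78 + 109 + 121 + 111 = 624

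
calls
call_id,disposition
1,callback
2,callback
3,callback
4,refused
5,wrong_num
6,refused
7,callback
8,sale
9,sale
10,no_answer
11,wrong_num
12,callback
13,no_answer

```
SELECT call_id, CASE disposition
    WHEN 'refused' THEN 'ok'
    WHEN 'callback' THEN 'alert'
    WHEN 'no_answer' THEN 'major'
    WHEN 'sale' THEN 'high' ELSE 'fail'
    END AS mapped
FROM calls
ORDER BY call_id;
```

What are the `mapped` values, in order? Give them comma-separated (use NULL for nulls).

call_id=1: disposition='callback' → alert
call_id=2: disposition='callback' → alert
call_id=3: disposition='callback' → alert
call_id=4: disposition='refused' → ok
call_id=5: ELSE → fail
call_id=6: disposition='refused' → ok
call_id=7: disposition='callback' → alert
call_id=8: disposition='sale' → high
call_id=9: disposition='sale' → high
call_id=10: disposition='no_answer' → major
call_id=11: ELSE → fail
call_id=12: disposition='callback' → alert
call_id=13: disposition='no_answer' → major

alert, alert, alert, ok, fail, ok, alert, high, high, major, fail, alert, major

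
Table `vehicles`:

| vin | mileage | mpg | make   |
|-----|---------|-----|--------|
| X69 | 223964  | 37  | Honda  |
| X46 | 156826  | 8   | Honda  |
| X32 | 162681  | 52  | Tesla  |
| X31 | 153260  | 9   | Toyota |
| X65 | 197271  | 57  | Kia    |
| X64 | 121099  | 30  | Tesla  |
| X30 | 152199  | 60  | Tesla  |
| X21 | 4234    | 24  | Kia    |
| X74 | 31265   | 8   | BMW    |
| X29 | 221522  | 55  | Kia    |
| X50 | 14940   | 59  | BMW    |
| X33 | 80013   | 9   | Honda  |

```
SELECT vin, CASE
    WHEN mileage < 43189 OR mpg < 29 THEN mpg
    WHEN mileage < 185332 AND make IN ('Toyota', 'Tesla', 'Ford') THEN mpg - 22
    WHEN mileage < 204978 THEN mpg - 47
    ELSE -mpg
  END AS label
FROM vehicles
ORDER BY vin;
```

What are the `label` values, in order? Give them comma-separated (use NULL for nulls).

vin=X21: mileage < 43189 OR mpg < 29 → 24
vin=X29: ELSE → -55
vin=X30: mileage < 185332 AND make IN ('Toyota', 'Tesla', 'Ford') → 38
vin=X31: mileage < 43189 OR mpg < 29 → 9
vin=X32: mileage < 185332 AND make IN ('Toyota', 'Tesla', 'Ford') → 30
vin=X33: mileage < 43189 OR mpg < 29 → 9
vin=X46: mileage < 43189 OR mpg < 29 → 8
vin=X50: mileage < 43189 OR mpg < 29 → 59
vin=X64: mileage < 185332 AND make IN ('Toyota', 'Tesla', 'Ford') → 8
vin=X65: mileage < 204978 → 10
vin=X69: ELSE → -37
vin=X74: mileage < 43189 OR mpg < 29 → 8

24, -55, 38, 9, 30, 9, 8, 59, 8, 10, -37, 8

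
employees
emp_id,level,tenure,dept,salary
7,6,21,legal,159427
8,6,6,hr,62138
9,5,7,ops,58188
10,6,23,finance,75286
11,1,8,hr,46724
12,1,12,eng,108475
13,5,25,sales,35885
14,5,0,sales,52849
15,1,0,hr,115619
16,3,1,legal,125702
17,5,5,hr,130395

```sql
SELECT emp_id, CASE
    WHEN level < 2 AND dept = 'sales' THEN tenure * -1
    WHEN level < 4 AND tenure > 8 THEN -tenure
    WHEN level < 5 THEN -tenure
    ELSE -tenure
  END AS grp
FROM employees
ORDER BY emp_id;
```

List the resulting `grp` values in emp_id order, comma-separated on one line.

-21, -6, -7, -23, -8, -12, -25, 0, 0, -1, -5

emp_id=7: ELSE → -21
emp_id=8: ELSE → -6
emp_id=9: ELSE → -7
emp_id=10: ELSE → -23
emp_id=11: level < 5 → -8
emp_id=12: level < 4 AND tenure > 8 → -12
emp_id=13: ELSE → -25
emp_id=14: ELSE → 0
emp_id=15: level < 5 → 0
emp_id=16: level < 5 → -1
emp_id=17: ELSE → -5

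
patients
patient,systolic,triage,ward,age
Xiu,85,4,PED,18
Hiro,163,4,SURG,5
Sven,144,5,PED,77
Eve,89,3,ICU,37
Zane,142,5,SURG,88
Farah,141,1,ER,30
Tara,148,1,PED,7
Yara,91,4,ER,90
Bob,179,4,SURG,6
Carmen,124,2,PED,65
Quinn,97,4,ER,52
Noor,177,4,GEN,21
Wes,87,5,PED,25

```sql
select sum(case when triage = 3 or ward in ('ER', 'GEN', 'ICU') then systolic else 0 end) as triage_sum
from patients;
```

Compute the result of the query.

595

patient=Xiu: ✗
patient=Hiro: ✗
patient=Sven: ✗
patient=Eve: ✓ → 89
patient=Zane: ✗
patient=Farah: ✓ → 141
patient=Tara: ✗
patient=Yara: ✓ → 91
patient=Bob: ✗
patient=Carmen: ✗
patient=Quinn: ✓ → 97
patient=Noor: ✓ → 177
patient=Wes: ✗
triage_sum = 89 + 141 + 91 + 97 + 177 = 595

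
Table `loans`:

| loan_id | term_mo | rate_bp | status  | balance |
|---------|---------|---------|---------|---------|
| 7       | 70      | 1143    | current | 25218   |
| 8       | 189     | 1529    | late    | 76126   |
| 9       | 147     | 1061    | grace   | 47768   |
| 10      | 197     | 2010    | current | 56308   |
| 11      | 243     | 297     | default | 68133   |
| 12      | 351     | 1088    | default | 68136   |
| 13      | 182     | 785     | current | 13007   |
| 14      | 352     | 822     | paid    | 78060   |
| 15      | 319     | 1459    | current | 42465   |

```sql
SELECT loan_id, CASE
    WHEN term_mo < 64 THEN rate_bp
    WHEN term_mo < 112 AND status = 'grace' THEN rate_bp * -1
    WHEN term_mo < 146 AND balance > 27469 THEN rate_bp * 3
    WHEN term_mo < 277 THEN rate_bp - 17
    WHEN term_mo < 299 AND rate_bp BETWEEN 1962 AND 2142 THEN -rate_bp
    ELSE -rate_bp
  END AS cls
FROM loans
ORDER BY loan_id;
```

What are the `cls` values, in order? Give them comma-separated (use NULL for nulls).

1126, 1512, 1044, 1993, 280, -1088, 768, -822, -1459

loan_id=7: term_mo < 277 → 1126
loan_id=8: term_mo < 277 → 1512
loan_id=9: term_mo < 277 → 1044
loan_id=10: term_mo < 277 → 1993
loan_id=11: term_mo < 277 → 280
loan_id=12: ELSE → -1088
loan_id=13: term_mo < 277 → 768
loan_id=14: ELSE → -822
loan_id=15: ELSE → -1459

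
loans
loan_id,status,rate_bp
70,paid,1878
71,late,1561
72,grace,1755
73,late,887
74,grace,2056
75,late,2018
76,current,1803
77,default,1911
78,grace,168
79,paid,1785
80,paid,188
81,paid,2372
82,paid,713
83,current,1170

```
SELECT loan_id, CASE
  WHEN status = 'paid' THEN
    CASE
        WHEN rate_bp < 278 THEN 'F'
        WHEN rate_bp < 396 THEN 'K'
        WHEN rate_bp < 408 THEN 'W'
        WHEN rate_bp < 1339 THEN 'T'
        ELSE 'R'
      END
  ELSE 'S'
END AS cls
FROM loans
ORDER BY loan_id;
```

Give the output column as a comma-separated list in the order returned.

R, S, S, S, S, S, S, S, S, R, F, R, T, S

loan_id=70: status='paid' → inner[ELSE] → R
loan_id=71: status='late' → outer ELSE → S
loan_id=72: status='grace' → outer ELSE → S
loan_id=73: status='late' → outer ELSE → S
loan_id=74: status='grace' → outer ELSE → S
loan_id=75: status='late' → outer ELSE → S
loan_id=76: status='current' → outer ELSE → S
loan_id=77: status='default' → outer ELSE → S
loan_id=78: status='grace' → outer ELSE → S
loan_id=79: status='paid' → inner[ELSE] → R
loan_id=80: status='paid' → inner[rate_bp < 278] → F
loan_id=81: status='paid' → inner[ELSE] → R
loan_id=82: status='paid' → inner[rate_bp < 1339] → T
loan_id=83: status='current' → outer ELSE → S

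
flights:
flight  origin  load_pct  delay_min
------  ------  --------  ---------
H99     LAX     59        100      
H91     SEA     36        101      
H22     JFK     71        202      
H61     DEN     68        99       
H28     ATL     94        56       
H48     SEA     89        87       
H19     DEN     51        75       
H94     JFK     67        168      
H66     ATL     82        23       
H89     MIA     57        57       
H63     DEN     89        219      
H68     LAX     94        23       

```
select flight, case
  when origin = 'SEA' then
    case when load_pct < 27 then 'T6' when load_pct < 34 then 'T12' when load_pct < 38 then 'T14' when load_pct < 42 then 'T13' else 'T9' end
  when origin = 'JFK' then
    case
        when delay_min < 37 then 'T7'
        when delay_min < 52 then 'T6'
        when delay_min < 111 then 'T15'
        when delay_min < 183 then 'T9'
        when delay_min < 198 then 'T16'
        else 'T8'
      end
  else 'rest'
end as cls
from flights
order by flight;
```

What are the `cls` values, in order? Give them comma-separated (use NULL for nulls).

rest, T8, rest, T9, rest, rest, rest, rest, rest, T14, T9, rest

flight=H19: origin='DEN' → outer ELSE → rest
flight=H22: origin='JFK' → inner[ELSE] → T8
flight=H28: origin='ATL' → outer ELSE → rest
flight=H48: origin='SEA' → inner[ELSE] → T9
flight=H61: origin='DEN' → outer ELSE → rest
flight=H63: origin='DEN' → outer ELSE → rest
flight=H66: origin='ATL' → outer ELSE → rest
flight=H68: origin='LAX' → outer ELSE → rest
flight=H89: origin='MIA' → outer ELSE → rest
flight=H91: origin='SEA' → inner[load_pct < 38] → T14
flight=H94: origin='JFK' → inner[delay_min < 183] → T9
flight=H99: origin='LAX' → outer ELSE → rest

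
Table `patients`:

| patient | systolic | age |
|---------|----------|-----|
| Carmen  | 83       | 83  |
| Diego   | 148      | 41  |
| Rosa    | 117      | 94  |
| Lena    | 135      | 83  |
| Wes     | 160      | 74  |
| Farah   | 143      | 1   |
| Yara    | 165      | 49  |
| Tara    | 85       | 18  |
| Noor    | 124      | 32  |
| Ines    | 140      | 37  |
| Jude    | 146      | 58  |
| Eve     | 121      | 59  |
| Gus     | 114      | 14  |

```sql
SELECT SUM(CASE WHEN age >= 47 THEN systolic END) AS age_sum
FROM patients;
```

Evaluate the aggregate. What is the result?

patient=Carmen: ✓ → 83
patient=Diego: ✗
patient=Rosa: ✓ → 117
patient=Lena: ✓ → 135
patient=Wes: ✓ → 160
patient=Farah: ✗
patient=Yara: ✓ → 165
patient=Tara: ✗
patient=Noor: ✗
patient=Ines: ✗
patient=Jude: ✓ → 146
patient=Eve: ✓ → 121
patient=Gus: ✗
age_sum = 83 + 117 + 135 + 160 + 165 + 146 + 121 = 927

927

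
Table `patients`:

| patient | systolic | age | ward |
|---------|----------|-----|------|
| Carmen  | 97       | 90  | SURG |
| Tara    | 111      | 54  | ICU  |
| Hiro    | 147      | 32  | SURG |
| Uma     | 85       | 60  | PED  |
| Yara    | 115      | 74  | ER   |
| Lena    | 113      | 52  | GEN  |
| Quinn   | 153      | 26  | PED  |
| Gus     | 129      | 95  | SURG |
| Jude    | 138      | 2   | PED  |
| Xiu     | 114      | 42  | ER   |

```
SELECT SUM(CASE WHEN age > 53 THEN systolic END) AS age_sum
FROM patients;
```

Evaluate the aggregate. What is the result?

patient=Carmen: ✓ → 97
patient=Tara: ✓ → 111
patient=Hiro: ✗
patient=Uma: ✓ → 85
patient=Yara: ✓ → 115
patient=Lena: ✗
patient=Quinn: ✗
patient=Gus: ✓ → 129
patient=Jude: ✗
patient=Xiu: ✗
age_sum = 97 + 111 + 85 + 115 + 129 = 537

537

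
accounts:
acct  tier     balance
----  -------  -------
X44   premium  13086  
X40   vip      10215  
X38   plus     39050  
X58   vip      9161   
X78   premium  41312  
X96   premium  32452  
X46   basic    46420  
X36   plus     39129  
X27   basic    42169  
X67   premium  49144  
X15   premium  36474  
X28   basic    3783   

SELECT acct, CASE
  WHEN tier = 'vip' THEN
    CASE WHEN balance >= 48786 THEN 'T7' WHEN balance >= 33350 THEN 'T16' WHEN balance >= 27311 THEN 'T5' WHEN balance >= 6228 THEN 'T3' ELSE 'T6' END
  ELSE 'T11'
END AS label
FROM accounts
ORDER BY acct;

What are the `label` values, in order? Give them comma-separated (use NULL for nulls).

T11, T11, T11, T11, T11, T3, T11, T11, T3, T11, T11, T11

acct=X15: tier='premium' → outer ELSE → T11
acct=X27: tier='basic' → outer ELSE → T11
acct=X28: tier='basic' → outer ELSE → T11
acct=X36: tier='plus' → outer ELSE → T11
acct=X38: tier='plus' → outer ELSE → T11
acct=X40: tier='vip' → inner[balance >= 6228] → T3
acct=X44: tier='premium' → outer ELSE → T11
acct=X46: tier='basic' → outer ELSE → T11
acct=X58: tier='vip' → inner[balance >= 6228] → T3
acct=X67: tier='premium' → outer ELSE → T11
acct=X78: tier='premium' → outer ELSE → T11
acct=X96: tier='premium' → outer ELSE → T11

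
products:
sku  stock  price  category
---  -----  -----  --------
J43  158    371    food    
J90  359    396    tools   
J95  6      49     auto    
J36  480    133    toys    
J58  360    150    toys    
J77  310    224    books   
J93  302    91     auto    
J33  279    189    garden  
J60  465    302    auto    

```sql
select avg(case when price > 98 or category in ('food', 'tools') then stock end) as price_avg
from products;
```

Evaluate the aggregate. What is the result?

344.4285714286

sku=J43: ✓ → 158
sku=J90: ✓ → 359
sku=J95: ✗
sku=J36: ✓ → 480
sku=J58: ✓ → 360
sku=J77: ✓ → 310
sku=J93: ✗
sku=J33: ✓ → 279
sku=J60: ✓ → 465
price_avg = (158 + 359 + 480 + 360 + 310 + 279 + 465) / 7 = 344.4285714286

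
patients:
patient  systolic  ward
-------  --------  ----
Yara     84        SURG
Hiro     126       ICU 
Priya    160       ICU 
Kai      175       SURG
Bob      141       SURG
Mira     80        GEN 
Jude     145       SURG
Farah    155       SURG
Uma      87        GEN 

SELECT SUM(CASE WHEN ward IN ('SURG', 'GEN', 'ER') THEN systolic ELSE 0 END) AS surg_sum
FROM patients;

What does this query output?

867

patient=Yara: ✓ → 84
patient=Hiro: ✗
patient=Priya: ✗
patient=Kai: ✓ → 175
patient=Bob: ✓ → 141
patient=Mira: ✓ → 80
patient=Jude: ✓ → 145
patient=Farah: ✓ → 155
patient=Uma: ✓ → 87
surg_sum = 84 + 175 + 141 + 80 + 145 + 155 + 87 = 867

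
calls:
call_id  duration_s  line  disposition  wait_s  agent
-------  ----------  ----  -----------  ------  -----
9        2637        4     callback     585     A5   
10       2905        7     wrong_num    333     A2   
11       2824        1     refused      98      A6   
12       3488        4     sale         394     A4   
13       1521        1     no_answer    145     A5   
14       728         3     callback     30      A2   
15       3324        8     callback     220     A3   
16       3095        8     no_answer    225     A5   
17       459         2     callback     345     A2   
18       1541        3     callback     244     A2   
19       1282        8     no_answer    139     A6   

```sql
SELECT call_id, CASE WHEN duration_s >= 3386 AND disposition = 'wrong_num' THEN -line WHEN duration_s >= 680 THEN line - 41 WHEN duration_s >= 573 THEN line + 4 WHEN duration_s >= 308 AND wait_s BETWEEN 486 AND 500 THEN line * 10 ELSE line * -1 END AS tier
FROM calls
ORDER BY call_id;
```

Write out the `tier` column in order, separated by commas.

-37, -34, -40, -37, -40, -38, -33, -33, -2, -38, -33

call_id=9: duration_s >= 680 → -37
call_id=10: duration_s >= 680 → -34
call_id=11: duration_s >= 680 → -40
call_id=12: duration_s >= 680 → -37
call_id=13: duration_s >= 680 → -40
call_id=14: duration_s >= 680 → -38
call_id=15: duration_s >= 680 → -33
call_id=16: duration_s >= 680 → -33
call_id=17: ELSE → -2
call_id=18: duration_s >= 680 → -38
call_id=19: duration_s >= 680 → -33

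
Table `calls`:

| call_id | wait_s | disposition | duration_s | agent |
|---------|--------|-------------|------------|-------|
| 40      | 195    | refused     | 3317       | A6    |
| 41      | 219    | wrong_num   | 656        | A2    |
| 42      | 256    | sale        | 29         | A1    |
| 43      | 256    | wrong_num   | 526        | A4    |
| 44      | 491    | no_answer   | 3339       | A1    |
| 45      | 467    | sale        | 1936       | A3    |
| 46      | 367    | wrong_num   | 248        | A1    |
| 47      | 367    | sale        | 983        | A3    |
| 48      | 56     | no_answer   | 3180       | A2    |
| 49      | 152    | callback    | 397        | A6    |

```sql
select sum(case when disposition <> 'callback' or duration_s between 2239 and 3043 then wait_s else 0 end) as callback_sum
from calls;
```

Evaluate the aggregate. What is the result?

call_id=40: ✓ → 195
call_id=41: ✓ → 219
call_id=42: ✓ → 256
call_id=43: ✓ → 256
call_id=44: ✓ → 491
call_id=45: ✓ → 467
call_id=46: ✓ → 367
call_id=47: ✓ → 367
call_id=48: ✓ → 56
call_id=49: ✗
callback_sum = 195 + 219 + 256 + 256 + 491 + 467 + 367 + 367 + 56 = 2674

2674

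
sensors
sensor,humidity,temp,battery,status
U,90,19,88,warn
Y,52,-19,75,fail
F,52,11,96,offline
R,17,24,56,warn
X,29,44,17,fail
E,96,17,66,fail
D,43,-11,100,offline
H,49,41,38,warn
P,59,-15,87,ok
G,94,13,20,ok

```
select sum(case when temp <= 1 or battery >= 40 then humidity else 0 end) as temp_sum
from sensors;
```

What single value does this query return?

409

sensor=U: ✓ → 90
sensor=Y: ✓ → 52
sensor=F: ✓ → 52
sensor=R: ✓ → 17
sensor=X: ✗
sensor=E: ✓ → 96
sensor=D: ✓ → 43
sensor=H: ✗
sensor=P: ✓ → 59
sensor=G: ✗
temp_sum = 90 + 52 + 52 + 17 + 96 + 43 + 59 = 409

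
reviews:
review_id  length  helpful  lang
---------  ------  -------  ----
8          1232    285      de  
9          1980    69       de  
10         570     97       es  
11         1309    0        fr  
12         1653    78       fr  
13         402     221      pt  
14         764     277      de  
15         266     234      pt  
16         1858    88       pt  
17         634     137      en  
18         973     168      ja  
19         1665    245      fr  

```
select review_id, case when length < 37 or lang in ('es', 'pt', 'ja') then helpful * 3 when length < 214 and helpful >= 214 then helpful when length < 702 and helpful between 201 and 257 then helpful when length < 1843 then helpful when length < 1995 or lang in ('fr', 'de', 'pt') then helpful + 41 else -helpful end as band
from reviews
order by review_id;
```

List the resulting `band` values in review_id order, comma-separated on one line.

review_id=8: length < 1843 → 285
review_id=9: length < 1995 or lang in ('fr', 'de', 'pt') → 110
review_id=10: length < 37 or lang in ('es', 'pt', 'ja') → 291
review_id=11: length < 1843 → 0
review_id=12: length < 1843 → 78
review_id=13: length < 37 or lang in ('es', 'pt', 'ja') → 663
review_id=14: length < 1843 → 277
review_id=15: length < 37 or lang in ('es', 'pt', 'ja') → 702
review_id=16: length < 37 or lang in ('es', 'pt', 'ja') → 264
review_id=17: length < 1843 → 137
review_id=18: length < 37 or lang in ('es', 'pt', 'ja') → 504
review_id=19: length < 1843 → 245

285, 110, 291, 0, 78, 663, 277, 702, 264, 137, 504, 245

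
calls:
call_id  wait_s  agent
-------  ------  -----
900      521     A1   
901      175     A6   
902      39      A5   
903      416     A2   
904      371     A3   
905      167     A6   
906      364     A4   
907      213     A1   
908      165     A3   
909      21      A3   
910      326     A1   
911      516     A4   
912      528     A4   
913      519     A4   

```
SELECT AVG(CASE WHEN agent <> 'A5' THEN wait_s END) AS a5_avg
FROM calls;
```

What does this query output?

call_id=900: ✓ → 521
call_id=901: ✓ → 175
call_id=902: ✗
call_id=903: ✓ → 416
call_id=904: ✓ → 371
call_id=905: ✓ → 167
call_id=906: ✓ → 364
call_id=907: ✓ → 213
call_id=908: ✓ → 165
call_id=909: ✓ → 21
call_id=910: ✓ → 326
call_id=911: ✓ → 516
call_id=912: ✓ → 528
call_id=913: ✓ → 519
a5_avg = (521 + 175 + 416 + 371 + 167 + 364 + 213 + 165 + 21 + 326 + 516 + 528 + 519) / 13 = 330.9230769231

330.9230769231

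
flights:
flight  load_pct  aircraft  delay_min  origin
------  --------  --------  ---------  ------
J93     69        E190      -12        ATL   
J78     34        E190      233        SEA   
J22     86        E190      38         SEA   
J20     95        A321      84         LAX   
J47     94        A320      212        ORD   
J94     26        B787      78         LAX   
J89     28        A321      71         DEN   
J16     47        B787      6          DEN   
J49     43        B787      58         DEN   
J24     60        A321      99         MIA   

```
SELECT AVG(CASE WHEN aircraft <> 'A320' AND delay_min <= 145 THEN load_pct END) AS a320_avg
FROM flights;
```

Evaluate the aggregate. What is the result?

flight=J93: ✓ → 69
flight=J78: ✗
flight=J22: ✓ → 86
flight=J20: ✓ → 95
flight=J47: ✗
flight=J94: ✓ → 26
flight=J89: ✓ → 28
flight=J16: ✓ → 47
flight=J49: ✓ → 43
flight=J24: ✓ → 60
a320_avg = (69 + 86 + 95 + 26 + 28 + 47 + 43 + 60) / 8 = 56.75

56.75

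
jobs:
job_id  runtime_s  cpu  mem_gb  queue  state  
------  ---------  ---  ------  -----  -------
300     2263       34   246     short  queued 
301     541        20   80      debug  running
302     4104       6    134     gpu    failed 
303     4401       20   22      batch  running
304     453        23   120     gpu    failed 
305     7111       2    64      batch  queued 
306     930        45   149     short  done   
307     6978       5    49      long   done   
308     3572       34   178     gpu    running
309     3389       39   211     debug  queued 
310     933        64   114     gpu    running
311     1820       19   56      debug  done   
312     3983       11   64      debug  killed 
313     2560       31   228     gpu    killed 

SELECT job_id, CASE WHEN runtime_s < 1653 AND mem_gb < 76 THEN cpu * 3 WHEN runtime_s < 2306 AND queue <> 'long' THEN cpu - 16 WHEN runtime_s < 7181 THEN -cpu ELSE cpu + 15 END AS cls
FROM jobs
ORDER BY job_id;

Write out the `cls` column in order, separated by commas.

18, 4, -6, -20, 7, -2, 29, -5, -34, -39, 48, 3, -11, -31

job_id=300: runtime_s < 2306 AND queue <> 'long' → 18
job_id=301: runtime_s < 2306 AND queue <> 'long' → 4
job_id=302: runtime_s < 7181 → -6
job_id=303: runtime_s < 7181 → -20
job_id=304: runtime_s < 2306 AND queue <> 'long' → 7
job_id=305: runtime_s < 7181 → -2
job_id=306: runtime_s < 2306 AND queue <> 'long' → 29
job_id=307: runtime_s < 7181 → -5
job_id=308: runtime_s < 7181 → -34
job_id=309: runtime_s < 7181 → -39
job_id=310: runtime_s < 2306 AND queue <> 'long' → 48
job_id=311: runtime_s < 2306 AND queue <> 'long' → 3
job_id=312: runtime_s < 7181 → -11
job_id=313: runtime_s < 7181 → -31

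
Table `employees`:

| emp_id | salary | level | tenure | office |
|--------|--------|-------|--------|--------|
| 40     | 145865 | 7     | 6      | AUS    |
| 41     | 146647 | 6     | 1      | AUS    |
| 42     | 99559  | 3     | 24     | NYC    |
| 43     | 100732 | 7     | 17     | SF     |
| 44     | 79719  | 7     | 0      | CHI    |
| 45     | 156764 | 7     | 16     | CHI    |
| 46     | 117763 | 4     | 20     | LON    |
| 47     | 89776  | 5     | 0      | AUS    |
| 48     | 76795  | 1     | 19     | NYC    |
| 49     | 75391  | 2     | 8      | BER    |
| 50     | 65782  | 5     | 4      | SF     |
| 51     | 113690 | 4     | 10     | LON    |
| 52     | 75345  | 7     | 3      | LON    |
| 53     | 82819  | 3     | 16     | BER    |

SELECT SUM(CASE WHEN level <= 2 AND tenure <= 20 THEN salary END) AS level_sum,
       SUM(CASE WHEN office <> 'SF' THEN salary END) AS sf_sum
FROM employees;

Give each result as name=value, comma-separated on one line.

[level_sum: level <= 2 AND tenure <= 20]
emp_id=40: ✗
emp_id=41: ✗
emp_id=42: ✗
emp_id=43: ✗
emp_id=44: ✗
emp_id=45: ✗
emp_id=46: ✗
emp_id=47: ✗
emp_id=48: ✓ → 76795
emp_id=49: ✓ → 75391
emp_id=50: ✗
emp_id=51: ✗
emp_id=52: ✗
emp_id=53: ✗
level_sum = 76795 + 75391 = 152186
—
[sf_sum: office <> 'SF']
emp_id=40: ✓ → 145865
emp_id=41: ✓ → 146647
emp_id=42: ✓ → 99559
emp_id=43: ✗
emp_id=44: ✓ → 79719
emp_id=45: ✓ → 156764
emp_id=46: ✓ → 117763
emp_id=47: ✓ → 89776
emp_id=48: ✓ → 76795
emp_id=49: ✓ → 75391
emp_id=50: ✗
emp_id=51: ✓ → 113690
emp_id=52: ✓ → 75345
emp_id=53: ✓ → 82819
sf_sum = 145865 + 146647 + 99559 + 79719 + 156764 + 117763 + 89776 + 76795 + 75391 + 113690 + 75345 + 82819 = 1260133

level_sum=152186, sf_sum=1260133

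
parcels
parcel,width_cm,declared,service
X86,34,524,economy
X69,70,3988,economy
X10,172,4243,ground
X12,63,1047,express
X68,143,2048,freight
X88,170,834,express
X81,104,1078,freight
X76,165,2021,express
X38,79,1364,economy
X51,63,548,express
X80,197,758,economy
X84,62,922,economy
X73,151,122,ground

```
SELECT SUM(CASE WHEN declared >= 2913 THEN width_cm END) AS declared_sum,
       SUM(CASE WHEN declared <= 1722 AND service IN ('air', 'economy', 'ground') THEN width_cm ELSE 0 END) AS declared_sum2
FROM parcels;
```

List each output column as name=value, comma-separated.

[declared_sum: declared >= 2913]
parcel=X86: ✗
parcel=X69: ✓ → 70
parcel=X10: ✓ → 172
parcel=X12: ✗
parcel=X68: ✗
parcel=X88: ✗
parcel=X81: ✗
parcel=X76: ✗
parcel=X38: ✗
parcel=X51: ✗
parcel=X80: ✗
parcel=X84: ✗
parcel=X73: ✗
declared_sum = 70 + 172 = 242
—
[declared_sum2: declared <= 1722 AND service IN ('air', 'economy', 'ground')]
parcel=X86: ✓ → 34
parcel=X69: ✗
parcel=X10: ✗
parcel=X12: ✗
parcel=X68: ✗
parcel=X88: ✗
parcel=X81: ✗
parcel=X76: ✗
parcel=X38: ✓ → 79
parcel=X51: ✗
parcel=X80: ✓ → 197
parcel=X84: ✓ → 62
parcel=X73: ✓ → 151
declared_sum2 = 34 + 79 + 197 + 62 + 151 = 523

declared_sum=242, declared_sum2=523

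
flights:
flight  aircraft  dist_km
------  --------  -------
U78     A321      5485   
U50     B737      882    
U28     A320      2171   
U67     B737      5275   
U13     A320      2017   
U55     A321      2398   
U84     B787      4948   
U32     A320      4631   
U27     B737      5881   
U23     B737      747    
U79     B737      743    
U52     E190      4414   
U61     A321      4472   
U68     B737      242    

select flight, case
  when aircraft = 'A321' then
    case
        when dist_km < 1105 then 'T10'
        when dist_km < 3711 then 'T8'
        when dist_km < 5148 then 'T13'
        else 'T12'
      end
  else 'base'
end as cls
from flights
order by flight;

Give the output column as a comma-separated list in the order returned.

base, base, base, base, base, base, base, T8, T13, base, base, T12, base, base

flight=U13: aircraft='A320' → outer ELSE → base
flight=U23: aircraft='B737' → outer ELSE → base
flight=U27: aircraft='B737' → outer ELSE → base
flight=U28: aircraft='A320' → outer ELSE → base
flight=U32: aircraft='A320' → outer ELSE → base
flight=U50: aircraft='B737' → outer ELSE → base
flight=U52: aircraft='E190' → outer ELSE → base
flight=U55: aircraft='A321' → inner[dist_km < 3711] → T8
flight=U61: aircraft='A321' → inner[dist_km < 5148] → T13
flight=U67: aircraft='B737' → outer ELSE → base
flight=U68: aircraft='B737' → outer ELSE → base
flight=U78: aircraft='A321' → inner[ELSE] → T12
flight=U79: aircraft='B737' → outer ELSE → base
flight=U84: aircraft='B787' → outer ELSE → base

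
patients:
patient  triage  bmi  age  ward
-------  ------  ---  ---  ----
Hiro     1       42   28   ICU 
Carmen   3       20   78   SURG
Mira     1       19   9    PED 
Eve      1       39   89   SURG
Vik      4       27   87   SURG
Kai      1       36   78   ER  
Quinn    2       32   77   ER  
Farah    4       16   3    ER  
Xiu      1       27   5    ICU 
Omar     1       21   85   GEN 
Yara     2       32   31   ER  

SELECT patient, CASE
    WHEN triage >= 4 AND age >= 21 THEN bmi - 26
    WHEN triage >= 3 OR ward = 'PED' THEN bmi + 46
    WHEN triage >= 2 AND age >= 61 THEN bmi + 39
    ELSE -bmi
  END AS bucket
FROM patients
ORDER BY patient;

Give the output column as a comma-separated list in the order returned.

66, -39, 62, -42, -36, 65, -21, 71, 1, -27, -32

patient=Carmen: triage >= 3 OR ward = 'PED' → 66
patient=Eve: ELSE → -39
patient=Farah: triage >= 3 OR ward = 'PED' → 62
patient=Hiro: ELSE → -42
patient=Kai: ELSE → -36
patient=Mira: triage >= 3 OR ward = 'PED' → 65
patient=Omar: ELSE → -21
patient=Quinn: triage >= 2 AND age >= 61 → 71
patient=Vik: triage >= 4 AND age >= 21 → 1
patient=Xiu: ELSE → -27
patient=Yara: ELSE → -32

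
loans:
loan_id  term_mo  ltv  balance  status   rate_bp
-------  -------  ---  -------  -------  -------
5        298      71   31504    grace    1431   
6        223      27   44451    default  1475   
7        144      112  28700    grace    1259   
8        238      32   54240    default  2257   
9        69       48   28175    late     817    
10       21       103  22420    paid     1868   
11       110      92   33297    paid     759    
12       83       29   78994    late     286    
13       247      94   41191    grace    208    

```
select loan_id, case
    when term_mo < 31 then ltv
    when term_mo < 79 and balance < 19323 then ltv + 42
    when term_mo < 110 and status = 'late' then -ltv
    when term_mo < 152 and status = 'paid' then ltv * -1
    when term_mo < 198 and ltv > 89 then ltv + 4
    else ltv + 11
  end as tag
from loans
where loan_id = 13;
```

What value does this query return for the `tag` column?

105

loan_id = 13: term_mo=247, ltv=94, balance=41191, status=grace, rate_bp=208.
term_mo < 31 → false
term_mo < 79 and balance < 19323 → false
term_mo < 110 and status = 'late' → false
term_mo < 152 and status = 'paid' → false
term_mo < 198 and ltv > 89 → false
No prior WHEN matched → ELSE → 105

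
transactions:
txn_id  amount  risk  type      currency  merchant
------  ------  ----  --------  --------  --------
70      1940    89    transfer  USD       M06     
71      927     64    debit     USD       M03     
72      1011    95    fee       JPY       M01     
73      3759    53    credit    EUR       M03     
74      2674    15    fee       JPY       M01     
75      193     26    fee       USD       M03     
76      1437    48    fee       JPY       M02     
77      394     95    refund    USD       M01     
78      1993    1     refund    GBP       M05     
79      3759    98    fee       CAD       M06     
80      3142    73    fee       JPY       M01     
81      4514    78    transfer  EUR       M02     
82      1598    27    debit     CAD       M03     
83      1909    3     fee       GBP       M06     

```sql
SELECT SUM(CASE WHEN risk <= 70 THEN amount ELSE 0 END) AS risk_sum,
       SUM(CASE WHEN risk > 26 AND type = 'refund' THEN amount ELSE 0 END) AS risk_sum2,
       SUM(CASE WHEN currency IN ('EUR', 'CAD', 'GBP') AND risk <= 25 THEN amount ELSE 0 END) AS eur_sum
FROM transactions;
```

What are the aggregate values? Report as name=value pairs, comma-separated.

[risk_sum: risk <= 70]
txn_id=70: ✗
txn_id=71: ✓ → 927
txn_id=72: ✗
txn_id=73: ✓ → 3759
txn_id=74: ✓ → 2674
txn_id=75: ✓ → 193
txn_id=76: ✓ → 1437
txn_id=77: ✗
txn_id=78: ✓ → 1993
txn_id=79: ✗
txn_id=80: ✗
txn_id=81: ✗
txn_id=82: ✓ → 1598
txn_id=83: ✓ → 1909
risk_sum = 927 + 3759 + 2674 + 193 + 1437 + 1993 + 1598 + 1909 = 14490
—
[risk_sum2: risk > 26 AND type = 'refund']
txn_id=70: ✗
txn_id=71: ✗
txn_id=72: ✗
txn_id=73: ✗
txn_id=74: ✗
txn_id=75: ✗
txn_id=76: ✗
txn_id=77: ✓ → 394
txn_id=78: ✗
txn_id=79: ✗
txn_id=80: ✗
txn_id=81: ✗
txn_id=82: ✗
txn_id=83: ✗
risk_sum2 = 394
—
[eur_sum: currency IN ('EUR', 'CAD', 'GBP') AND risk <= 25]
txn_id=70: ✗
txn_id=71: ✗
txn_id=72: ✗
txn_id=73: ✗
txn_id=74: ✗
txn_id=75: ✗
txn_id=76: ✗
txn_id=77: ✗
txn_id=78: ✓ → 1993
txn_id=79: ✗
txn_id=80: ✗
txn_id=81: ✗
txn_id=82: ✗
txn_id=83: ✓ → 1909
eur_sum = 1993 + 1909 = 3902

risk_sum=14490, risk_sum2=394, eur_sum=3902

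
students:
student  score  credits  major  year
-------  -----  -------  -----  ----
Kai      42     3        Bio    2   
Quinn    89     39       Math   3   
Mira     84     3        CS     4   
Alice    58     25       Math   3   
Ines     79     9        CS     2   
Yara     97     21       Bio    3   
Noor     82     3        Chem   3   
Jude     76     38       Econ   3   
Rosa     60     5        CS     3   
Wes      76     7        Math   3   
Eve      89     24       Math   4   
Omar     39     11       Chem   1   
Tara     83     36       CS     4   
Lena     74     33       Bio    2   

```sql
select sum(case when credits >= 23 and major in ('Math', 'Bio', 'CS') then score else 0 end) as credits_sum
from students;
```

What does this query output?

student=Kai: ✗
student=Quinn: ✓ → 89
student=Mira: ✗
student=Alice: ✓ → 58
student=Ines: ✗
student=Yara: ✗
student=Noor: ✗
student=Jude: ✗
student=Rosa: ✗
student=Wes: ✗
student=Eve: ✓ → 89
student=Omar: ✗
student=Tara: ✓ → 83
student=Lena: ✓ → 74
credits_sum = 89 + 58 + 89 + 83 + 74 = 393

393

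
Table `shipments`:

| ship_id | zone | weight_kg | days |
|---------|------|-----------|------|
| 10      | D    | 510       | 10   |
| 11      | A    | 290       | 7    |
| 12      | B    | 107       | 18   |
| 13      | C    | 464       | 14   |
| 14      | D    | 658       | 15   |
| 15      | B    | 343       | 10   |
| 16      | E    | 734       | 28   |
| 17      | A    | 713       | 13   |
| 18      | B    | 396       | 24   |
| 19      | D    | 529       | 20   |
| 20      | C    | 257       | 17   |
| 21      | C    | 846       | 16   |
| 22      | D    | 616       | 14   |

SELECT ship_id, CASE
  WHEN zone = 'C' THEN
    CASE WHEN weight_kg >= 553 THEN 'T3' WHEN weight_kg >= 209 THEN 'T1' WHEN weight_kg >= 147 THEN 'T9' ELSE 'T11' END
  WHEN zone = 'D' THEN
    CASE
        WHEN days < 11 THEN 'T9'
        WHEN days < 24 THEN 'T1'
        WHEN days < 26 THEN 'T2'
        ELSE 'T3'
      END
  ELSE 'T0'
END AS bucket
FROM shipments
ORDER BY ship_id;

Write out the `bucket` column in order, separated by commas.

ship_id=10: zone='D' → inner[days < 11] → T9
ship_id=11: zone='A' → outer ELSE → T0
ship_id=12: zone='B' → outer ELSE → T0
ship_id=13: zone='C' → inner[weight_kg >= 209] → T1
ship_id=14: zone='D' → inner[days < 24] → T1
ship_id=15: zone='B' → outer ELSE → T0
ship_id=16: zone='E' → outer ELSE → T0
ship_id=17: zone='A' → outer ELSE → T0
ship_id=18: zone='B' → outer ELSE → T0
ship_id=19: zone='D' → inner[days < 24] → T1
ship_id=20: zone='C' → inner[weight_kg >= 209] → T1
ship_id=21: zone='C' → inner[weight_kg >= 553] → T3
ship_id=22: zone='D' → inner[days < 24] → T1

T9, T0, T0, T1, T1, T0, T0, T0, T0, T1, T1, T3, T1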